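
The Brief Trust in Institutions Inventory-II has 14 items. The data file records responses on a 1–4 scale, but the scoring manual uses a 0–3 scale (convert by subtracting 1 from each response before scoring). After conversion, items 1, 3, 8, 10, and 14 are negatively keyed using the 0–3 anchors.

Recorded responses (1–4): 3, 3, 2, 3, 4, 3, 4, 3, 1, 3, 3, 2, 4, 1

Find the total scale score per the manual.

Convert to 0–3: 2, 2, 1, 2, 3, 2, 3, 2, 0, 2, 2, 1, 3, 0
Reverse-coded (on a 0–3 scale, reversed = 3 − raw):
  item 1: 3 − 2 = 1
  item 3: 3 − 1 = 2
  item 8: 3 − 2 = 1
  item 10: 3 − 2 = 1
  item 14: 3 − 0 = 3
Scored: 1, 2, 2, 2, 3, 2, 3, 1, 0, 1, 2, 1, 3, 3
Total = 26

26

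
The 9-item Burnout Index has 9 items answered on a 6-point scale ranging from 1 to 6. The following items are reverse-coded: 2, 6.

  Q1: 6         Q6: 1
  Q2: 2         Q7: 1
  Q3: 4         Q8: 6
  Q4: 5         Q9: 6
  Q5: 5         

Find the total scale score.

44

Raw sum = 36. Reverse-coded items: 2, 6; their raw sum = 3.
Each reversal replaces raw with 7 − raw, changing the total by 7 − 2·raw per item.
Total = 36 + 2·7 − 2·3 = 36 + 14 − 6 = 44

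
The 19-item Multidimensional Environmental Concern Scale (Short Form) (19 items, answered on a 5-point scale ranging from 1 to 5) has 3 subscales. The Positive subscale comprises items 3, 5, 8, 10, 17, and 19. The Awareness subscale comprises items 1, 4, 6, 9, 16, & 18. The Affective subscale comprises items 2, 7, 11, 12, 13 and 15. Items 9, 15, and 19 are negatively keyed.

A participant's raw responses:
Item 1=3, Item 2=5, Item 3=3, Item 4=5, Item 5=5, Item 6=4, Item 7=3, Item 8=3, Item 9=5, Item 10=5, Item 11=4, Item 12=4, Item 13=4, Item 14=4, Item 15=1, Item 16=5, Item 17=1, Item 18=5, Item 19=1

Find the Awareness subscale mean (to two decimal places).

Awareness items: 1, 4, 6, 9, 16, 18.
Of these, item 9 is negatively keyed; reversed = (1+5) − raw = 6 − raw.
  item 1: 3
  item 4: 5
  item 6: 4
  item 9: 6 − 5 = 1
  item 16: 5
  item 18: 5
Sum = 3 + 5 + 4 + 1 + 5 + 5 = 23
Mean = 23 / 6 = 3.83

3.83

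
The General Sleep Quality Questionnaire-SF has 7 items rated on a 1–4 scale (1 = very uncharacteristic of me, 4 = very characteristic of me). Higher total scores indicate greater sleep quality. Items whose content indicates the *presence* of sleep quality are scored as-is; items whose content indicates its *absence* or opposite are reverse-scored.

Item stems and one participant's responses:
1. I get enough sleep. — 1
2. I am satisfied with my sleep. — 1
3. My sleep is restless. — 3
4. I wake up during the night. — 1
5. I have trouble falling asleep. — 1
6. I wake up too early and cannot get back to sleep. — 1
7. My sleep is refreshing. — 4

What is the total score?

Items 3, 4, 5, 6 describe the absence/opposite of sleep quality → reverse-score.
reversed = (1+4) − raw = 5 − raw.
  item 1: 1
  item 2: 1
  item 3: 5 − 3 = 2
  item 4: 5 − 1 = 4
  item 5: 5 − 1 = 4
  item 6: 5 − 1 = 4
  item 7: 4
Total = 1 + 1 + 2 + 4 + 4 + 4 + 4 = 20

20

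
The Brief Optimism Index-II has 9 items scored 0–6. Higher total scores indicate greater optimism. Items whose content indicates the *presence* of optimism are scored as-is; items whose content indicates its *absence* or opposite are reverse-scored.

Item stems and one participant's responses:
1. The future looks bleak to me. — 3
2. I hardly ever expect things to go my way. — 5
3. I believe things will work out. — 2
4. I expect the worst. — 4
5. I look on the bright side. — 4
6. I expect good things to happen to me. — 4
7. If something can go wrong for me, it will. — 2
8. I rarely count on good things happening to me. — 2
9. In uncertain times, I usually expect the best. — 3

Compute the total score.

Items 1, 2, 4, 7, 8 describe the absence/opposite of optimism → reverse-score.
on a 0–6 scale, reversed = 6 − raw.
  item 1: 6 − 3 = 3
  item 2: 6 − 5 = 1
  item 3: 2
  item 4: 6 − 4 = 2
  item 5: 4
  item 6: 4
  item 7: 6 − 2 = 4
  item 8: 6 − 2 = 4
  item 9: 3
Total = 3 + 1 + 2 + 2 + 4 + 4 + 4 + 4 + 3 = 27

27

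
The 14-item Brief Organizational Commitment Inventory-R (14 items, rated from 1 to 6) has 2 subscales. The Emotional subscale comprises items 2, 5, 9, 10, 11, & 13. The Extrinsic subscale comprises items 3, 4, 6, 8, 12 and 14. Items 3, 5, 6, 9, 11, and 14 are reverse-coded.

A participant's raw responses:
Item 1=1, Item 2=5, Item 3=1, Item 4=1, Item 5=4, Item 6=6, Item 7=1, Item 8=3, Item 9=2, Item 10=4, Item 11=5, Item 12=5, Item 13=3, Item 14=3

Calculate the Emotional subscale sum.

Emotional items: 2, 5, 9, 10, 11, 13.
Of these, items 5, 9 and 11 are reverse-coded; reversed = (1+6) − raw = 7 − raw.
  item 2: 5
  item 5: 7 − 4 = 3
  item 9: 7 − 2 = 5
  item 10: 4
  item 11: 7 − 5 = 2
  item 13: 3
Sum = 5 + 3 + 5 + 4 + 2 + 3 = 22

22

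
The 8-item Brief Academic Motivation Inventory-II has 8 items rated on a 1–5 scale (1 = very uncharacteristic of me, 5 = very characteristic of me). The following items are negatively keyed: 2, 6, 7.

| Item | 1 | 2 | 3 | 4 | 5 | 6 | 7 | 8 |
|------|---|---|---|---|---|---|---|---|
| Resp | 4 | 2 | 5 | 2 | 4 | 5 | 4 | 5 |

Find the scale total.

Reverse-coded items (reversed = (1+5) − raw = 6 − raw):
  item 2: 6 − 2 = 4
  item 6: 6 − 5 = 1
  item 7: 6 − 4 = 2
Scored items: 4, 4, 5, 2, 4, 1, 2, 5
Total = 4 + 4 + 5 + 2 + 4 + 1 + 2 + 5 = 27

27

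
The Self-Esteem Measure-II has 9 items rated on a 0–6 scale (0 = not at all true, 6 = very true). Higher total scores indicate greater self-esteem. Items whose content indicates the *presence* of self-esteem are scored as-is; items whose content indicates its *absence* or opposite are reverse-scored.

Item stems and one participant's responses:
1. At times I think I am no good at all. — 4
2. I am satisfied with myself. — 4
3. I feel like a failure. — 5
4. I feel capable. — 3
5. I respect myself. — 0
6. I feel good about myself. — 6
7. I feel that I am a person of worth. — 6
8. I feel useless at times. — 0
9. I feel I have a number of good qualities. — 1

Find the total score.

29

Items 1, 3, 8 describe the absence/opposite of self-esteem → reverse-score.
on a 0–6 scale, reversed = 6 − raw.
  item 1: 6 − 4 = 2
  item 2: 4
  item 3: 6 − 5 = 1
  item 4: 3
  item 5: 0
  item 6: 6
  item 7: 6
  item 8: 6 − 0 = 6
  item 9: 1
Total = 2 + 4 + 1 + 3 + 0 + 6 + 6 + 6 + 1 = 29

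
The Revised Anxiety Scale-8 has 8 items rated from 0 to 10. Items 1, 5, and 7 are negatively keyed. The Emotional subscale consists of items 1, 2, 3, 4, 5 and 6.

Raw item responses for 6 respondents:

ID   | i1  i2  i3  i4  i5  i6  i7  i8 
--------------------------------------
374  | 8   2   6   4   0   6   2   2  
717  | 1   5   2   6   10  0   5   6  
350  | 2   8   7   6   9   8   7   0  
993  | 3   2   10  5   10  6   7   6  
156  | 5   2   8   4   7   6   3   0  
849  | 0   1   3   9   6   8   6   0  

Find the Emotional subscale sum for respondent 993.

Respondent 993 raw: 3, 2, 10, 5, 10, 6, 7, 6.
Emotional items: 1, 2, 3, 4, 5, 6.
Reverse-coded (on a 0–10 scale, reversed = 10 − raw):
  item 1: 10 − 3 = 7
  item 2: 2
  item 3: 10
  item 4: 5
  item 5: 10 − 10 = 0
  item 6: 6
Sum = 7 + 2 + 10 + 5 + 0 + 6 = 30

30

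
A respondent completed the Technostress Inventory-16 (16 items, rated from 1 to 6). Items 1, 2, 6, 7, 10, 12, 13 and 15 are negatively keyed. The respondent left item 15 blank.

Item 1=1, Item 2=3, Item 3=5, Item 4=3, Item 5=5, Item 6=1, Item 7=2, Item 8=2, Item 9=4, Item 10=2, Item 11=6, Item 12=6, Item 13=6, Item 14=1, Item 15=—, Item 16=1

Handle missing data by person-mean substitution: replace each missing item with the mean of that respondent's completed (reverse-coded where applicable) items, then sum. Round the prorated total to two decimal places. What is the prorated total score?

Reverse-coded (reverse-coded value = 7 − response):
  item 1: 7 − 1 = 6
  item 2: 7 − 3 = 4
  item 6: 7 − 1 = 6
  item 7: 7 − 2 = 5
  item 10: 7 − 2 = 5
  item 12: 7 − 6 = 1
  item 13: 7 − 6 = 1
Completed scored items (15 of 16): 6, 4, 5, 3, 5, 6, 5, 2, 4, 5, 6, 1, 1, 1, 1; sum = 55.
Person mean = 55 / 15 ≈ 3.6667
Prorated total = (55 / 15) × 16 = 58.67 (to 2 dp)

58.67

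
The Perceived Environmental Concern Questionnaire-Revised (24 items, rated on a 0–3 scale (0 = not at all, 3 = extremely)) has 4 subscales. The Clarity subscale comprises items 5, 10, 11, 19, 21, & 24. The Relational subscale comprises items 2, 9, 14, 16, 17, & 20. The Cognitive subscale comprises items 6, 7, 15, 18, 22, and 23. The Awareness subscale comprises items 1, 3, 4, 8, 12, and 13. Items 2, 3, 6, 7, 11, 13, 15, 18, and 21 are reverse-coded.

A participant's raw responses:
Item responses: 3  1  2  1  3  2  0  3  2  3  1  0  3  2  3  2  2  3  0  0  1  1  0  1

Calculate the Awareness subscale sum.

Awareness items: 1, 3, 4, 8, 12, 13.
Of these, items 3 & 13 are reverse-coded; reverse-coded value = 3 − response.
  item 1: 3
  item 3: 3 − 2 = 1
  item 4: 1
  item 8: 3
  item 12: 0
  item 13: 3 − 3 = 0
Sum = 3 + 1 + 1 + 3 + 0 + 0 = 8

8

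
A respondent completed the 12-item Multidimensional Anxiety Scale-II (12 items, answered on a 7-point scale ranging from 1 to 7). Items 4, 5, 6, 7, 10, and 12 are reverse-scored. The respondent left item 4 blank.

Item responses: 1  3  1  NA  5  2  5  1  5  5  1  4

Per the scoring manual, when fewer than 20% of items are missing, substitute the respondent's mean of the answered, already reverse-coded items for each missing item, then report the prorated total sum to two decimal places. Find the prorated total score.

33.82

Reverse-coded (on a 1–7 scale, reversed = 8 − raw):
  item 5: 8 − 5 = 3
  item 6: 8 − 2 = 6
  item 7: 8 − 5 = 3
  item 10: 8 − 5 = 3
  item 12: 8 − 4 = 4
Completed scored items (11 of 12): 1, 3, 1, 3, 6, 3, 1, 5, 3, 1, 4; sum = 31.
Person mean = 31 / 11 ≈ 2.8182
Prorated total = (31 / 11) × 12 = 33.82 (to 2 dp)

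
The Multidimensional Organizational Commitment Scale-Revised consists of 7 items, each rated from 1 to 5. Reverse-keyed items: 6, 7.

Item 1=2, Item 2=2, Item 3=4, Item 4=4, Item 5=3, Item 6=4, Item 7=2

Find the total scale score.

Apply reverse scoring (on a 1–5 scale, reversed = 6 − raw):
  item 6: 6 − 4 = 2
  item 7: 6 − 2 = 4
Scored responses: 2, 2, 4, 4, 3, 2, 4
Total = 2 + 2 + 4 + 4 + 3 + 2 + 4 = 21

21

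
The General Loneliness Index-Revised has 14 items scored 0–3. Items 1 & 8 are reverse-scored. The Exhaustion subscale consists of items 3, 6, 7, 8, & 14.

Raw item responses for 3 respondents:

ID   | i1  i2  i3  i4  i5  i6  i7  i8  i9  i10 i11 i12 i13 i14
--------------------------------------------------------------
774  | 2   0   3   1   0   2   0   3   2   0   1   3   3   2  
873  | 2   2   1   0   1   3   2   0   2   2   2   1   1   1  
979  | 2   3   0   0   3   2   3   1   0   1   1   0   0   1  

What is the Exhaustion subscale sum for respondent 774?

7

Respondent 774 raw: 2, 0, 3, 1, 0, 2, 0, 3, 2, 0, 1, 3, 3, 2.
Exhaustion items: 3, 6, 7, 8, 14.
Reverse-coded (reversed = (0+3) − raw = 3 − raw):
  item 3: 3
  item 6: 2
  item 7: 0
  item 8: 3 − 3 = 0
  item 14: 2
Sum = 3 + 2 + 0 + 0 + 2 = 7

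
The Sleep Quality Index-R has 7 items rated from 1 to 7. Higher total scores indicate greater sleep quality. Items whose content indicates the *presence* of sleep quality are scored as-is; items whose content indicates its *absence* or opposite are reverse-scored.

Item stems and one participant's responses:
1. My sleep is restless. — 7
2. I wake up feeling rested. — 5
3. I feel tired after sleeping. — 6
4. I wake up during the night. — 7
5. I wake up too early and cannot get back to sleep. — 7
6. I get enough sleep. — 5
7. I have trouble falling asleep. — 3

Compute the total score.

Items 1, 3, 4, 5, 7 describe the absence/opposite of sleep quality → reverse-score.
reverse-coded value = 8 − response.
  item 1: 8 − 7 = 1
  item 2: 5
  item 3: 8 − 6 = 2
  item 4: 8 − 7 = 1
  item 5: 8 − 7 = 1
  item 6: 5
  item 7: 8 − 3 = 5
Total = 1 + 5 + 2 + 1 + 1 + 5 + 5 = 20

20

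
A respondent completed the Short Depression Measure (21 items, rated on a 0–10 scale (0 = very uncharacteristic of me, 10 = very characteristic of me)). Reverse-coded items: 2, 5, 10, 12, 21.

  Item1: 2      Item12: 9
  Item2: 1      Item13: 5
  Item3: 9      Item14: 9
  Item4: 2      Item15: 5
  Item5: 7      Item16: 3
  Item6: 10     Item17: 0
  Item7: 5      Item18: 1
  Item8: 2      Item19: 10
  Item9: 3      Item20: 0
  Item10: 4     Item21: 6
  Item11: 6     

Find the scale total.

95

Reverse-coded items (on a 0–10 scale, reversed = 10 − raw):
  item 2: 10 − 1 = 9
  item 5: 10 − 7 = 3
  item 10: 10 − 4 = 6
  item 12: 10 − 9 = 1
  item 21: 10 − 6 = 4
Scored responses: 2, 9, 9, 2, 3, 10, 5, 2, 3, 6, 6, 1, 5, 9, 5, 3, 0, 1, 10, 0, 4
Total = 2 + 9 + 9 + 2 + 3 + 10 + 5 + 2 + 3 + 6 + 6 + 1 + 5 + 9 + 5 + 3 + 0 + 1 + 10 + 0 + 4 = 95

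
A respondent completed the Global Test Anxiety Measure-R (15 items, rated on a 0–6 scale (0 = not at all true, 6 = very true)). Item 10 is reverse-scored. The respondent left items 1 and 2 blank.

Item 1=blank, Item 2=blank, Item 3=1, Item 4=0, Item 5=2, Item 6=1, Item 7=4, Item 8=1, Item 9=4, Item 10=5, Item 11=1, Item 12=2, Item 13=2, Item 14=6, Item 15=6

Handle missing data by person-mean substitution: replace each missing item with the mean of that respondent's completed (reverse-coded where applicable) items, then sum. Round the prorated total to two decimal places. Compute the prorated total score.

35.77

Reverse-coded (reversed = (0+6) − raw = 6 − raw):
  item 10: 6 − 5 = 1
Completed scored items (13 of 15): 1, 0, 2, 1, 4, 1, 4, 1, 1, 2, 2, 6, 6; sum = 31.
Person mean = 31 / 13 ≈ 2.3846
Prorated total = (31 / 13) × 15 = 35.77 (to 2 dp)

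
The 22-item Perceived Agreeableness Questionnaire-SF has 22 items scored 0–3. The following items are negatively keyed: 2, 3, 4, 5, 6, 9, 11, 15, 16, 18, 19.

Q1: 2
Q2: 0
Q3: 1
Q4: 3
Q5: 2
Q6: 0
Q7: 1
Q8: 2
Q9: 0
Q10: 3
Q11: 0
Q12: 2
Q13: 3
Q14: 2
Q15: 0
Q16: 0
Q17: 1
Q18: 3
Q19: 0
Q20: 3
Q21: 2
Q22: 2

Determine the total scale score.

47

Raw sum = 32. Negatively keyed items: 2, 3, 4, 5, 6, 9, 11, 15, 16, 18, 19; their raw sum = 9.
Each reversal replaces raw with 3 − raw, changing the total by 3 − 2·raw per item.
Total = 32 + 11·3 − 2·9 = 32 + 33 − 18 = 47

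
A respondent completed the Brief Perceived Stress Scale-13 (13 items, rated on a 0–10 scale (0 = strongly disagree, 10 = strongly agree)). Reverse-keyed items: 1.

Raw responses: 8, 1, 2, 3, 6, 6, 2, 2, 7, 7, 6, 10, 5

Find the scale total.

Apply reverse scoring (reverse-coded value = 10 − response):
  item 1: 10 − 8 = 2
After reverse-coding: 2, 1, 2, 3, 6, 6, 2, 2, 7, 7, 6, 10, 5
Total = 2 + 1 + 2 + 3 + 6 + 6 + 2 + 2 + 7 + 7 + 6 + 10 + 5 = 59

59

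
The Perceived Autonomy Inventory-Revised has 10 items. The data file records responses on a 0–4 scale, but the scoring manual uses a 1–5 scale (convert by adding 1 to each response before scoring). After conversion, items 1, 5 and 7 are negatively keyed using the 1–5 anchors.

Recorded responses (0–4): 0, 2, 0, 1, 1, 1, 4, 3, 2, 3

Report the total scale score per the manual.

29

Convert to 1–5: 1, 3, 1, 2, 2, 2, 5, 4, 3, 4
Reverse-coded (reverse-coded value = 6 − response):
  item 1: 6 − 1 = 5
  item 5: 6 − 2 = 4
  item 7: 6 − 5 = 1
Scored: 5, 3, 1, 2, 4, 2, 1, 4, 3, 4
Total = 29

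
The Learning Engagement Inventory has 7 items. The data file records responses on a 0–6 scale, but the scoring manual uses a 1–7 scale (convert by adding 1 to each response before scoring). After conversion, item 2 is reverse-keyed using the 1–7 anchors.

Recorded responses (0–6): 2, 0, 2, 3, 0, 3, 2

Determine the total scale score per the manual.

25

Convert to 1–7: 3, 1, 3, 4, 1, 4, 3
Reverse-coded (on a 1–7 scale, reversed = 8 − raw):
  item 2: 8 − 1 = 7
Scored: 3, 7, 3, 4, 1, 4, 3
Total = 25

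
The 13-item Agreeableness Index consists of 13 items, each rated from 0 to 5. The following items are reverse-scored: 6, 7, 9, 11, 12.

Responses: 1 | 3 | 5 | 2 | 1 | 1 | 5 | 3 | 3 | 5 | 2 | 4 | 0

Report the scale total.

Reverse-coded items (on a 0–5 scale, reversed = 5 − raw):
  item 6: 5 − 1 = 4
  item 7: 5 − 5 = 0
  item 9: 5 − 3 = 2
  item 11: 5 − 2 = 3
  item 12: 5 − 4 = 1
After reverse-coding: 1, 3, 5, 2, 1, 4, 0, 3, 2, 5, 3, 1, 0
Total = 1 + 3 + 5 + 2 + 1 + 4 + 0 + 3 + 2 + 5 + 3 + 1 + 0 = 30

30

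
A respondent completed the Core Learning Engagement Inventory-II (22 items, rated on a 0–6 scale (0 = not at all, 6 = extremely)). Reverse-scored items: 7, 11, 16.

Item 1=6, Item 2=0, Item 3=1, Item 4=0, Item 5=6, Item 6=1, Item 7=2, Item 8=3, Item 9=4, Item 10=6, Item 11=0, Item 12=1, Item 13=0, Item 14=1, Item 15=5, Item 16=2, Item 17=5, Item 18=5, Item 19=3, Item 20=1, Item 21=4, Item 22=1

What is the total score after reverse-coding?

Reversing items 7, 11 and 16 with 6 − raw:
Total = 6 + 0 + 1 + 0 + 6 + 1 + (6−2) + 3 + 4 + 6 + (6−0) + 1 + 0 + 1 + 5 + (6−2) + 5 + 5 + 3 + 1 + 4 + 1
      = 6 + 0 + 1 + 0 + 6 + 1 + 4 + 3 + 4 + 6 + 6 + 1 + 0 + 1 + 5 + 4 + 5 + 5 + 3 + 1 + 4 + 1 = 67

67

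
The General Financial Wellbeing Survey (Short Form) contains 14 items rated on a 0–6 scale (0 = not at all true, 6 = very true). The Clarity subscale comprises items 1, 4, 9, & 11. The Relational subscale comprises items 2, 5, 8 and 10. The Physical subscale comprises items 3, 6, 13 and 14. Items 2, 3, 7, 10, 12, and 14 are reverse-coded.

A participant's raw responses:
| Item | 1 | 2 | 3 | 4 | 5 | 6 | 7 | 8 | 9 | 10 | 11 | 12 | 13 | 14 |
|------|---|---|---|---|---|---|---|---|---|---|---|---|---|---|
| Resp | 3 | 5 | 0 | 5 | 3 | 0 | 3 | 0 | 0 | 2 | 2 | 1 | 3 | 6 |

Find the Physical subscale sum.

9

Physical items: 3, 6, 13, 14.
Of these, items 3 and 14 are reverse-coded; reverse-coded value = 6 − response.
  item 3: 6 − 0 = 6
  item 6: 0
  item 13: 3
  item 14: 6 − 6 = 0
Sum = 6 + 0 + 3 + 0 = 9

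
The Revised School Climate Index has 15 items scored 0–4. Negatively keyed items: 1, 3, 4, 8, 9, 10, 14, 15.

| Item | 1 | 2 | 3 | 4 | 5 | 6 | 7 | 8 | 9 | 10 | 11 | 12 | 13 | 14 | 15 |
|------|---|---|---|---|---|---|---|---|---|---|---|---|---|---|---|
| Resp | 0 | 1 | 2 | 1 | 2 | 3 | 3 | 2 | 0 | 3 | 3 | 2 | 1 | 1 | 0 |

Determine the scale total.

Raw sum = 24. Negatively keyed items: 1, 3, 4, 8, 9, 10, 14, 15; their raw sum = 9.
Each reversal replaces raw with 4 − raw, changing the total by 4 − 2·raw per item.
Total = 24 + 8·4 − 2·9 = 24 + 32 − 18 = 38

38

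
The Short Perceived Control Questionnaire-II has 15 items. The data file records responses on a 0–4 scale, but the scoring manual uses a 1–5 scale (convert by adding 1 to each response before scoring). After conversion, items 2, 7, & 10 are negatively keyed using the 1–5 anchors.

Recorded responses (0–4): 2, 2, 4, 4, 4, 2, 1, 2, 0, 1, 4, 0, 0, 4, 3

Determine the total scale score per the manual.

Convert to 1–5: 3, 3, 5, 5, 5, 3, 2, 3, 1, 2, 5, 1, 1, 5, 4
Reverse-coded (on a 1–5 scale, reversed = 6 − raw):
  item 2: 6 − 3 = 3
  item 7: 6 − 2 = 4
  item 10: 6 − 2 = 4
Scored: 3, 3, 5, 5, 5, 3, 4, 3, 1, 4, 5, 1, 1, 5, 4
Total = 52

52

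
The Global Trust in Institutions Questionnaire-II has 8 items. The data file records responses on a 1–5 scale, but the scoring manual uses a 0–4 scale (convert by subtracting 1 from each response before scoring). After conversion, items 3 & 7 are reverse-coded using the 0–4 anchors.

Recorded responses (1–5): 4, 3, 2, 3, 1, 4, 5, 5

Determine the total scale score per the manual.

17

Convert to 0–4: 3, 2, 1, 2, 0, 3, 4, 4
Reverse-coded (reverse-coded value = 4 − response):
  item 3: 4 − 1 = 3
  item 7: 4 − 4 = 0
Scored: 3, 2, 3, 2, 0, 3, 0, 4
Total = 17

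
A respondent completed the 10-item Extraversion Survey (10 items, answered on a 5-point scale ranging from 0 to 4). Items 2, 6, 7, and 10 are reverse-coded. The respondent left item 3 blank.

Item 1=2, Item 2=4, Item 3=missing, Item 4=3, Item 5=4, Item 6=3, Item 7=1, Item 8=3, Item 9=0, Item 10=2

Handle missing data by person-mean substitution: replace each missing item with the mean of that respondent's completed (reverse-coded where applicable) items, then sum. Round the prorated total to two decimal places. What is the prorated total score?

Reverse-coded (reversed = (0+4) − raw = 4 − raw):
  item 2: 4 − 4 = 0
  item 6: 4 − 3 = 1
  item 7: 4 − 1 = 3
  item 10: 4 − 2 = 2
Completed scored items (9 of 10): 2, 0, 3, 4, 1, 3, 3, 0, 2; sum = 18.
Person mean = 18 / 9 ≈ 2.0000
Prorated total = (18 / 9) × 10 = 20.00 (to 2 dp)

20.00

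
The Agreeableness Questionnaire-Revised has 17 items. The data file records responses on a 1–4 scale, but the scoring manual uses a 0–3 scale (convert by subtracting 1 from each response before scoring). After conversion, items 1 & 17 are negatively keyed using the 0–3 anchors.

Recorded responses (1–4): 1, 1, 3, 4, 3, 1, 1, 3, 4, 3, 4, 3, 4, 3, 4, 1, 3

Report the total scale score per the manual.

31

Convert to 0–3: 0, 0, 2, 3, 2, 0, 0, 2, 3, 2, 3, 2, 3, 2, 3, 0, 2
Reverse-coded (on a 0–3 scale, reversed = 3 − raw):
  item 1: 3 − 0 = 3
  item 17: 3 − 2 = 1
Scored: 3, 0, 2, 3, 2, 0, 0, 2, 3, 2, 3, 2, 3, 2, 3, 0, 1
Total = 31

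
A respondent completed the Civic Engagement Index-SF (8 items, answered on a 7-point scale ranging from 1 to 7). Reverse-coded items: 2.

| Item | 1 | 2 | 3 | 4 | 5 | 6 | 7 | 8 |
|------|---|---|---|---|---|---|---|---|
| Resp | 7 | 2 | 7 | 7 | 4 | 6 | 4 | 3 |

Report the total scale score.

44

Raw sum = 40. Reverse-coded items: 2; their raw sum = 2.
Each reversal replaces raw with 8 − raw, changing the total by 8 − 2·raw per item.
Total = 40 + 1·8 − 2·2 = 40 + 8 − 4 = 44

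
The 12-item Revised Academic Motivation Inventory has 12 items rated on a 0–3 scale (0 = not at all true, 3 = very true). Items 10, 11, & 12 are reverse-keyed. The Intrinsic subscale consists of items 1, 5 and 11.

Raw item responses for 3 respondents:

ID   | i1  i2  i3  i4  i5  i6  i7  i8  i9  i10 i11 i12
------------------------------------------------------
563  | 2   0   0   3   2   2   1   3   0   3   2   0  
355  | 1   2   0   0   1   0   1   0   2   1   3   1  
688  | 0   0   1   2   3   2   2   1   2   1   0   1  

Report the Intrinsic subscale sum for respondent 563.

5

Respondent 563 raw: 2, 0, 0, 3, 2, 2, 1, 3, 0, 3, 2, 0.
Intrinsic items: 1, 5, 11.
Reverse-coded (on a 0–3 scale, reversed = 3 − raw):
  item 1: 2
  item 5: 2
  item 11: 3 − 2 = 1
Sum = 2 + 2 + 1 = 5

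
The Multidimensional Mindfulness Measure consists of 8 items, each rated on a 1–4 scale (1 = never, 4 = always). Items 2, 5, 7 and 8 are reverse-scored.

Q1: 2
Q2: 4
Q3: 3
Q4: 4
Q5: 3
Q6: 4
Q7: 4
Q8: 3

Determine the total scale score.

19

Reverse-coded items (on a 1–4 scale, reversed = 5 − raw):
  item 2: 5 − 4 = 1
  item 5: 5 − 3 = 2
  item 7: 5 − 4 = 1
  item 8: 5 − 3 = 2
Scored items: 2, 1, 3, 4, 2, 4, 1, 2
Total = 2 + 1 + 3 + 4 + 2 + 4 + 1 + 2 = 19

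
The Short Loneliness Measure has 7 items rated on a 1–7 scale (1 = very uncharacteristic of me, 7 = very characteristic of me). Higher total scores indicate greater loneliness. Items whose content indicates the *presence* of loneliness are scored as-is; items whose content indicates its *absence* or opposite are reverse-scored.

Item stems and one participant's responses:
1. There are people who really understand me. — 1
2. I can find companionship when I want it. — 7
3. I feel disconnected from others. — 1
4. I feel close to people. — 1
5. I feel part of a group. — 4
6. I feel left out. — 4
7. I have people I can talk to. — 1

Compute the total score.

31

Items 1, 2, 4, 5, 7 describe the absence/opposite of loneliness → reverse-score.
reverse-coded value = 8 − response.
  item 1: 8 − 1 = 7
  item 2: 8 − 7 = 1
  item 3: 1
  item 4: 8 − 1 = 7
  item 5: 8 − 4 = 4
  item 6: 4
  item 7: 8 − 1 = 7
Total = 7 + 1 + 1 + 7 + 4 + 4 + 7 = 31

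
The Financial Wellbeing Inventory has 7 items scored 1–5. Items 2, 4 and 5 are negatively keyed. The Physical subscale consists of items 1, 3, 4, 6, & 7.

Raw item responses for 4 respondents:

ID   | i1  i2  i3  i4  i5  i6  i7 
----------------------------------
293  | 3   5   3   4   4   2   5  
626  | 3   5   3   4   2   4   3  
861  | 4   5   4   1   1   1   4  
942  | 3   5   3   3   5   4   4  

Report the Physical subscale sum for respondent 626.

Respondent 626 raw: 3, 5, 3, 4, 2, 4, 3.
Physical items: 1, 3, 4, 6, 7.
Reverse-coded (reversed = (1+5) − raw = 6 − raw):
  item 1: 3
  item 3: 3
  item 4: 6 − 4 = 2
  item 6: 4
  item 7: 3
Sum = 3 + 3 + 2 + 4 + 3 = 15

15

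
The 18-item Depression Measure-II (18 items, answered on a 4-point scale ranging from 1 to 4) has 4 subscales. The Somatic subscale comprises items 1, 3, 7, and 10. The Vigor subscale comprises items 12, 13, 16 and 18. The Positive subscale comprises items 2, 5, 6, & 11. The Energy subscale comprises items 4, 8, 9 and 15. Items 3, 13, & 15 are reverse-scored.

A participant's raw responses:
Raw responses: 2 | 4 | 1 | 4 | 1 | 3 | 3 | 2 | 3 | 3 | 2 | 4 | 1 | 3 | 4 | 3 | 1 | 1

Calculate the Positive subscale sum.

10

Positive items: 2, 5, 6, 11.
  item 2: 4
  item 5: 1
  item 6: 3
  item 11: 2
Sum = 4 + 1 + 3 + 2 = 10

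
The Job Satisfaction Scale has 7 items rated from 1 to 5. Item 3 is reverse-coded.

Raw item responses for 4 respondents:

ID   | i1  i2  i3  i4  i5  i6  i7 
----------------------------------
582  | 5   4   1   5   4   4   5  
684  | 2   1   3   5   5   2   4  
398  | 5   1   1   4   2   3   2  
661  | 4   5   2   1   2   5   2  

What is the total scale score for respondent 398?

Respondent 398 raw: 5, 1, 1, 4, 2, 3, 2.
Reverse-coded (on a 1–5 scale, reversed = 6 − raw):
  item 1: 5
  item 2: 1
  item 3: 6 − 1 = 5
  item 4: 4
  item 5: 2
  item 6: 3
  item 7: 2
Sum = 5 + 1 + 5 + 4 + 2 + 3 + 2 = 22

22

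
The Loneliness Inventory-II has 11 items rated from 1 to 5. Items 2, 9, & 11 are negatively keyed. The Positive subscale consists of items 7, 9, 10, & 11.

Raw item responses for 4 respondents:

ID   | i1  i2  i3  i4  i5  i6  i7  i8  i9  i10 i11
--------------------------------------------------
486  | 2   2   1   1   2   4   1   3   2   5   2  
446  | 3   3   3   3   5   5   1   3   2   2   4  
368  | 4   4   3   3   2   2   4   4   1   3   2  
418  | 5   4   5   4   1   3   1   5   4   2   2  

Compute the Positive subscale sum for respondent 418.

Respondent 418 raw: 5, 4, 5, 4, 1, 3, 1, 5, 4, 2, 2.
Positive items: 7, 9, 10, 11.
Reverse-coded (reversed = (1+5) − raw = 6 − raw):
  item 7: 1
  item 9: 6 − 4 = 2
  item 10: 2
  item 11: 6 − 2 = 4
Sum = 1 + 2 + 2 + 4 = 9

9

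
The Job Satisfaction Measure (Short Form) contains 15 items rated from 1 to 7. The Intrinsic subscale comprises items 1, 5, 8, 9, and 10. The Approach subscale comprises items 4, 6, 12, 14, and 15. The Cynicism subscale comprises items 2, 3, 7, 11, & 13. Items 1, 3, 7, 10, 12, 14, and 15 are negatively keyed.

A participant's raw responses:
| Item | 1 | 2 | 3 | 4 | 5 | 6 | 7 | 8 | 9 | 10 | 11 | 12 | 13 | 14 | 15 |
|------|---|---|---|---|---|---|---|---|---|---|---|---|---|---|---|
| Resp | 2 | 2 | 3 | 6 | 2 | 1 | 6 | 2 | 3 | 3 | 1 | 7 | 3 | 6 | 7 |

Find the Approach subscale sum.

Approach items: 4, 6, 12, 14, 15.
Of these, items 12, 14 and 15 are negatively keyed; on a 1–7 scale, reversed = 8 − raw.
  item 4: 6
  item 6: 1
  item 12: 8 − 7 = 1
  item 14: 8 − 6 = 2
  item 15: 8 − 7 = 1
Sum = 6 + 1 + 1 + 2 + 1 = 11

11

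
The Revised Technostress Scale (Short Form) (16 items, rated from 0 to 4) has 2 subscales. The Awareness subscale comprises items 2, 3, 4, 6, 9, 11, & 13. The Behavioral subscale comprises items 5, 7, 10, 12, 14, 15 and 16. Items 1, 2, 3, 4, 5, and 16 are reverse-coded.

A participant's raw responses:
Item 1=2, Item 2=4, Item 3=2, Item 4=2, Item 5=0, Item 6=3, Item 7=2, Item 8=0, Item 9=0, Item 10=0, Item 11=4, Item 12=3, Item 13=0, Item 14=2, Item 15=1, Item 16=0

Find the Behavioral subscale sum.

16

Behavioral items: 5, 7, 10, 12, 14, 15, 16.
Of these, items 5 & 16 are reverse-coded; reverse-coded value = 4 − response.
  item 5: 4 − 0 = 4
  item 7: 2
  item 10: 0
  item 12: 3
  item 14: 2
  item 15: 1
  item 16: 4 − 0 = 4
Sum = 4 + 2 + 0 + 3 + 2 + 1 + 4 = 16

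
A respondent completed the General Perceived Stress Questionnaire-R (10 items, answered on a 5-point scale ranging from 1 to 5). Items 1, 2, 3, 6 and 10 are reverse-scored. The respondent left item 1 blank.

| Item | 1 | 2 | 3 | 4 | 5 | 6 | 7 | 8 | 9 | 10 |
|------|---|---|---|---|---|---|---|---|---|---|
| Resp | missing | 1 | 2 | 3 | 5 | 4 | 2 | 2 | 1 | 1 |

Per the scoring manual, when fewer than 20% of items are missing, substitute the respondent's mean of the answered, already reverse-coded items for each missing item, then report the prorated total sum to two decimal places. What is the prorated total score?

32.22

Reverse-coded (reversed = (1+5) − raw = 6 − raw):
  item 2: 6 − 1 = 5
  item 3: 6 − 2 = 4
  item 6: 6 − 4 = 2
  item 10: 6 − 1 = 5
Completed scored items (9 of 10): 5, 4, 3, 5, 2, 2, 2, 1, 5; sum = 29.
Person mean = 29 / 9 ≈ 3.2222
Prorated total = (29 / 9) × 10 = 32.22 (to 2 dp)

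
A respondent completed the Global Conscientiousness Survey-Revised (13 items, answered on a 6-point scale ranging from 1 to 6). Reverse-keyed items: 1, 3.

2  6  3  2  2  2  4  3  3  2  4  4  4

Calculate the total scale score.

Apply reverse scoring (reverse-coded value = 7 − response):
  item 1: 7 − 2 = 5
  item 3: 7 − 3 = 4
Scored responses: 5, 6, 4, 2, 2, 2, 4, 3, 3, 2, 4, 4, 4
Total = 5 + 6 + 4 + 2 + 2 + 2 + 4 + 3 + 3 + 2 + 4 + 4 + 4 = 45

45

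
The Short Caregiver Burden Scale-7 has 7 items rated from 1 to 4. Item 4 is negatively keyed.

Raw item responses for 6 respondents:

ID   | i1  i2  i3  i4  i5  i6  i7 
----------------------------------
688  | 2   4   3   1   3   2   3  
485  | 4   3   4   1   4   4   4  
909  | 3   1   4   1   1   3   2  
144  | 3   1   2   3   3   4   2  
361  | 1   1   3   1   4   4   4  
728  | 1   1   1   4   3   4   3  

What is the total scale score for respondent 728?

Respondent 728 raw: 1, 1, 1, 4, 3, 4, 3.
Reverse-coded (reversed = (1+4) − raw = 5 − raw):
  item 1: 1
  item 2: 1
  item 3: 1
  item 4: 5 − 4 = 1
  item 5: 3
  item 6: 4
  item 7: 3
Sum = 1 + 1 + 1 + 1 + 3 + 4 + 3 = 14

14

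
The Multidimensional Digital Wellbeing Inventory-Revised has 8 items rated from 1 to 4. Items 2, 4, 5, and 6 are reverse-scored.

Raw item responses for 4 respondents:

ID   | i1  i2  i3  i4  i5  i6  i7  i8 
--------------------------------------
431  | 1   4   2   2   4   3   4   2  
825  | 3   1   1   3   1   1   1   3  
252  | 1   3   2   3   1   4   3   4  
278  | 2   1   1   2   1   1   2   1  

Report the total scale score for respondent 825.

Respondent 825 raw: 3, 1, 1, 3, 1, 1, 1, 3.
Reverse-coded (reversed = (1+4) − raw = 5 − raw):
  item 1: 3
  item 2: 5 − 1 = 4
  item 3: 1
  item 4: 5 − 3 = 2
  item 5: 5 − 1 = 4
  item 6: 5 − 1 = 4
  item 7: 1
  item 8: 3
Sum = 3 + 4 + 1 + 2 + 4 + 4 + 1 + 3 = 22

22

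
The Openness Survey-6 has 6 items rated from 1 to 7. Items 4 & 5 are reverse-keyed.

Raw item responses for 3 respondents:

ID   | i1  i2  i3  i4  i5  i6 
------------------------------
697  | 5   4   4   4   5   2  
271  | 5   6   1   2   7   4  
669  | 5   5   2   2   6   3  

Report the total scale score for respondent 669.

23

Respondent 669 raw: 5, 5, 2, 2, 6, 3.
Reverse-coded (on a 1–7 scale, reversed = 8 − raw):
  item 1: 5
  item 2: 5
  item 3: 2
  item 4: 8 − 2 = 6
  item 5: 8 − 6 = 2
  item 6: 3
Sum = 5 + 5 + 2 + 6 + 2 + 3 = 23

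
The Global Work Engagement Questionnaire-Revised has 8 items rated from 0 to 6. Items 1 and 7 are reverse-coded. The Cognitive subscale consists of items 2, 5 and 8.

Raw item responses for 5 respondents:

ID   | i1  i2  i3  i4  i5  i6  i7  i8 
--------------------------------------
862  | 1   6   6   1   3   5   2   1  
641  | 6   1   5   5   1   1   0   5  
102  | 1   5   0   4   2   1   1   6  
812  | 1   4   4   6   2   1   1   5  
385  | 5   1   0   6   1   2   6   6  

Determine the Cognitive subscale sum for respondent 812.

Respondent 812 raw: 1, 4, 4, 6, 2, 1, 1, 5.
Cognitive items: 2, 5, 8.
Reverse-coded (on a 0–6 scale, reversed = 6 − raw):
  item 2: 4
  item 5: 2
  item 8: 5
Sum = 4 + 2 + 5 = 11

11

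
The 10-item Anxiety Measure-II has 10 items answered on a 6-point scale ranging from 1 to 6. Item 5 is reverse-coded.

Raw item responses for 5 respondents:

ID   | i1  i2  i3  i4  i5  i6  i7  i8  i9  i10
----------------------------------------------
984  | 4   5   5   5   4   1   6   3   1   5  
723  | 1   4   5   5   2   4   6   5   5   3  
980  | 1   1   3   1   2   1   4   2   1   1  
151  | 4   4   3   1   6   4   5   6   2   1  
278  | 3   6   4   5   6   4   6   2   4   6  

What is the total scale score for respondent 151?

Respondent 151 raw: 4, 4, 3, 1, 6, 4, 5, 6, 2, 1.
Reverse-coded (on a 1–6 scale, reversed = 7 − raw):
  item 1: 4
  item 2: 4
  item 3: 3
  item 4: 1
  item 5: 7 − 6 = 1
  item 6: 4
  item 7: 5
  item 8: 6
  item 9: 2
  item 10: 1
Sum = 4 + 4 + 3 + 1 + 1 + 4 + 5 + 6 + 2 + 1 = 31

31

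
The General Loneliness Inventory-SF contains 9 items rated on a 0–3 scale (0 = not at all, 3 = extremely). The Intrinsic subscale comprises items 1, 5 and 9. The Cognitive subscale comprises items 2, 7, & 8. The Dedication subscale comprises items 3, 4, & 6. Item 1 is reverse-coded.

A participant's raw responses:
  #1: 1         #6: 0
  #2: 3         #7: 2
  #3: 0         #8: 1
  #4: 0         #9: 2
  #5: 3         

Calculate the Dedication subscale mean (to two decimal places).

0.00

Dedication items: 3, 4, 6.
  item 3: 0
  item 4: 0
  item 6: 0
Sum = 0 + 0 + 0 = 0
Mean = 0 / 3 = 0.00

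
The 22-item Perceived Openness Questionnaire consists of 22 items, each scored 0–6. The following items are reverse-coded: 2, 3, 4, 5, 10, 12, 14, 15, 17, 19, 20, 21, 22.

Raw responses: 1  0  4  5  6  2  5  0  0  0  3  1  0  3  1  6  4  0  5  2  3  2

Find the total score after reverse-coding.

59

Reverse-coded items use 6 − raw:
  item 2: 6 − 0 = 6
  item 3: 6 − 4 = 2
  item 4: 6 − 5 = 1
  item 5: 6 − 6 = 0
  item 10: 6 − 0 = 6
  item 12: 6 − 1 = 5
  item 14: 6 − 3 = 3
  item 15: 6 − 1 = 5
  item 17: 6 − 4 = 2
  item 19: 6 − 5 = 1
  item 20: 6 − 2 = 4
  item 21: 6 − 3 = 3
  item 22: 6 − 2 = 4
Scored items: 1, 6, 2, 1, 0, 2, 5, 0, 0, 6, 3, 5, 0, 3, 5, 6, 2, 0, 1, 4, 3, 4
Total = 1 + 6 + 2 + 1 + 0 + 2 + 5 + 0 + 0 + 6 + 3 + 5 + 0 + 3 + 5 + 6 + 2 + 0 + 1 + 4 + 3 + 4 = 59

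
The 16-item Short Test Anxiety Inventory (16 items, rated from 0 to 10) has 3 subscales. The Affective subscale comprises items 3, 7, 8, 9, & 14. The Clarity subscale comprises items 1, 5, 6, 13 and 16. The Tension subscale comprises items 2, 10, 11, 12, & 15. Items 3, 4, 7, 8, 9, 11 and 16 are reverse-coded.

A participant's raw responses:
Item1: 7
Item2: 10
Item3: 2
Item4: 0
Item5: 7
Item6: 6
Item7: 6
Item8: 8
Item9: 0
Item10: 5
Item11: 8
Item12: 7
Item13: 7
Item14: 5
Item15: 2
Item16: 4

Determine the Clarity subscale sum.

Clarity items: 1, 5, 6, 13, 16.
Of these, item 16 is reverse-coded; reversed = (0+10) − raw = 10 − raw.
  item 1: 7
  item 5: 7
  item 6: 6
  item 13: 7
  item 16: 10 − 4 = 6
Sum = 7 + 7 + 6 + 7 + 6 = 33

33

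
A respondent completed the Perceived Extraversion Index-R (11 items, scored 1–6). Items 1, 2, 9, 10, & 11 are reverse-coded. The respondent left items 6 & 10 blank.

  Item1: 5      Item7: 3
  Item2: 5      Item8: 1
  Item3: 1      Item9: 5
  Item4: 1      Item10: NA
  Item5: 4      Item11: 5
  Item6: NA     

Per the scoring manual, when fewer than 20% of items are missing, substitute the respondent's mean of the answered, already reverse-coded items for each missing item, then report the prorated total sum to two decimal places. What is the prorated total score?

22.00

Reverse-coded (reverse-coded value = 7 − response):
  item 1: 7 − 5 = 2
  item 2: 7 − 5 = 2
  item 9: 7 − 5 = 2
  item 11: 7 − 5 = 2
Completed scored items (9 of 11): 2, 2, 1, 1, 4, 3, 1, 2, 2; sum = 18.
Person mean = 18 / 9 ≈ 2.0000
Prorated total = (18 / 9) × 11 = 22.00 (to 2 dp)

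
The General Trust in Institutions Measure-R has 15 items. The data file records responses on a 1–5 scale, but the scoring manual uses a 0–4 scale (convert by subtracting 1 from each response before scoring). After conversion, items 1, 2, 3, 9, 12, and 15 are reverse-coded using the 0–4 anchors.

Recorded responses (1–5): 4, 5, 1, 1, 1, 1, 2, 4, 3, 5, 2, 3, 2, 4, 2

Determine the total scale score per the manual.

25

Convert to 0–4: 3, 4, 0, 0, 0, 0, 1, 3, 2, 4, 1, 2, 1, 3, 1
Reverse-coded (on a 0–4 scale, reversed = 4 − raw):
  item 1: 4 − 3 = 1
  item 2: 4 − 4 = 0
  item 3: 4 − 0 = 4
  item 9: 4 − 2 = 2
  item 12: 4 − 2 = 2
  item 15: 4 − 1 = 3
Scored: 1, 0, 4, 0, 0, 0, 1, 3, 2, 4, 1, 2, 1, 3, 3
Total = 25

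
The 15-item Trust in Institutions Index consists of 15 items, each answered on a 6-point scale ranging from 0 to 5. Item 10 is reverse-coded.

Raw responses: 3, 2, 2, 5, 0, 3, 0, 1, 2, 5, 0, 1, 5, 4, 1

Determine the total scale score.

29

Reversing item 10 with 5 − raw:
Total = 3 + 2 + 2 + 5 + 0 + 3 + 0 + 1 + 2 + (5−5) + 0 + 1 + 5 + 4 + 1
      = 3 + 2 + 2 + 5 + 0 + 3 + 0 + 1 + 2 + 0 + 0 + 1 + 5 + 4 + 1 = 29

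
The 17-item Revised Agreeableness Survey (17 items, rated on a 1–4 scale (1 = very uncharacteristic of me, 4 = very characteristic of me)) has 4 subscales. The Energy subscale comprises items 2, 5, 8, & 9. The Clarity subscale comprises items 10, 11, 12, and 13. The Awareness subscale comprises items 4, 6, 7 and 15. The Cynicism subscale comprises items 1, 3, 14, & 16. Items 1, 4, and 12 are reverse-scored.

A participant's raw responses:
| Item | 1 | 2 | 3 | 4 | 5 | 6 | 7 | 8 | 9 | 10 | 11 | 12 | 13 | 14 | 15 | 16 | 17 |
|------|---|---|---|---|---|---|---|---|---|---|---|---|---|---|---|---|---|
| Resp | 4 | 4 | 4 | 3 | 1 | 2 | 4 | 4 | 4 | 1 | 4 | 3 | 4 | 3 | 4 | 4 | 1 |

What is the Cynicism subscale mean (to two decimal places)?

3.00

Cynicism items: 1, 3, 14, 16.
Of these, item 1 is reverse-scored; on a 1–4 scale, reversed = 5 − raw.
  item 1: 5 − 4 = 1
  item 3: 4
  item 14: 3
  item 16: 4
Sum = 1 + 4 + 3 + 4 = 12
Mean = 12 / 4 = 3.00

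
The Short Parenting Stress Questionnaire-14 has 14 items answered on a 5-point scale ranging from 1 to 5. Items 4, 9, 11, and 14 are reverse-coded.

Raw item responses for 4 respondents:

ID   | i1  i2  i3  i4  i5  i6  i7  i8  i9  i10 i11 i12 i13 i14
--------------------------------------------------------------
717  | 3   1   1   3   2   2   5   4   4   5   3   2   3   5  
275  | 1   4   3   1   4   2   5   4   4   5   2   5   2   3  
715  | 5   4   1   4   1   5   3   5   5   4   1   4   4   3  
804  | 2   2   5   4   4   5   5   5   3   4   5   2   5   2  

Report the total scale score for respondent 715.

Respondent 715 raw: 5, 4, 1, 4, 1, 5, 3, 5, 5, 4, 1, 4, 4, 3.
Reverse-coded (reverse-coded value = 6 − response):
  item 1: 5
  item 2: 4
  item 3: 1
  item 4: 6 − 4 = 2
  item 5: 1
  item 6: 5
  item 7: 3
  item 8: 5
  item 9: 6 − 5 = 1
  item 10: 4
  item 11: 6 − 1 = 5
  item 12: 4
  item 13: 4
  item 14: 6 − 3 = 3
Sum = 5 + 4 + 1 + 2 + 1 + 5 + 3 + 5 + 1 + 4 + 5 + 4 + 4 + 3 = 47

47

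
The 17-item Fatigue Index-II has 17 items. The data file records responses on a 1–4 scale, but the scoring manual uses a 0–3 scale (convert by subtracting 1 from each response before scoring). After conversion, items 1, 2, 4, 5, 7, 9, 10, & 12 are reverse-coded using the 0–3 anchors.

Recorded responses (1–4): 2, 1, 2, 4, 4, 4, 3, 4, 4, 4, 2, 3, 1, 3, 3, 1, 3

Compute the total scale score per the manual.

21

Convert to 0–3: 1, 0, 1, 3, 3, 3, 2, 3, 3, 3, 1, 2, 0, 2, 2, 0, 2
Reverse-coded (reverse-coded value = 3 − response):
  item 1: 3 − 1 = 2
  item 2: 3 − 0 = 3
  item 4: 3 − 3 = 0
  item 5: 3 − 3 = 0
  item 7: 3 − 2 = 1
  item 9: 3 − 3 = 0
  item 10: 3 − 3 = 0
  item 12: 3 − 2 = 1
Scored: 2, 3, 1, 0, 0, 3, 1, 3, 0, 0, 1, 1, 0, 2, 2, 0, 2
Total = 21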